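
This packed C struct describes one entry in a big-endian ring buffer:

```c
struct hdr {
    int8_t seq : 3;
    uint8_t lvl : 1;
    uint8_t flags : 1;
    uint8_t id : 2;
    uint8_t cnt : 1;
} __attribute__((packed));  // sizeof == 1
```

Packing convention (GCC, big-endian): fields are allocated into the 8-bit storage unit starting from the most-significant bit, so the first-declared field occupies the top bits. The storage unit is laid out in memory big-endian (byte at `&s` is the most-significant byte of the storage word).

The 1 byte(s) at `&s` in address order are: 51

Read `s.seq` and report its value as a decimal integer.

2

[0]=0x51 (big-endian) → word 0x51
seq:3 @ bit 5 → (0x51>>5)&0x7 = 0x2  ←
lvl:1 @ bit 4 → (0x51>>4)&0x1 = 0x1
flags:1 @ bit 3 → (0x51>>3)&0x1 = 0x0
id:2 @ bit 1 → (0x51>>1)&0x3 = 0x0
cnt:1 @ bit 0 → (0x51>>0)&0x1 = 0x1
seq signed 3b, MSB=0: value = 2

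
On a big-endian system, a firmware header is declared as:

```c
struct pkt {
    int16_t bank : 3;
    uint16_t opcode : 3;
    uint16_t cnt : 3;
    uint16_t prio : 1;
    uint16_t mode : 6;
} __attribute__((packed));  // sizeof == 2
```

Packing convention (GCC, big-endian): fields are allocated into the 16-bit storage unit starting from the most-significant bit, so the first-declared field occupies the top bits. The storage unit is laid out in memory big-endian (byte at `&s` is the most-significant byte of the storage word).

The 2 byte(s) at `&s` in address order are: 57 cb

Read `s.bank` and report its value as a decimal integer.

[0]=0x57 [1]=0xcb (big-endian) → word 0x57cb
bank:3 @ bit 13 → (0x57cb>>13)&0x7 = 0x2  ←
opcode:3 @ bit 10 → (0x57cb>>10)&0x7 = 0x5
cnt:3 @ bit 7 → (0x57cb>>7)&0x7 = 0x7
prio:1 @ bit 6 → (0x57cb>>6)&0x1 = 0x1
mode:6 @ bit 0 → (0x57cb>>0)&0x3f = 0xb
bank signed 3b, MSB=0: value = 2

2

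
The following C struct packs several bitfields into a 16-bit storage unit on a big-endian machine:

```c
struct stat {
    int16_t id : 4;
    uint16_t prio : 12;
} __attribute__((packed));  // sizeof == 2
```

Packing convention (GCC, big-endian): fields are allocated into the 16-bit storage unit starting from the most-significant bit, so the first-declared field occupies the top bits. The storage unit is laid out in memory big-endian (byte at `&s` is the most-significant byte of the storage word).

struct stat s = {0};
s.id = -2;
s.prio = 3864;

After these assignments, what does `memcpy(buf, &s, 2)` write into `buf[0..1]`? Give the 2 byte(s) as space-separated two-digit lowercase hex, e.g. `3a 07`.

[12+:4] id=-2 & 0xf = 0xe; word=0xe000
[0+:12] prio=3864 & 0xfff = 0xf18; word=0xef18
word = 0xef18 → big-endian bytes:
  [0]=0xef  [1]=0x18

ef 18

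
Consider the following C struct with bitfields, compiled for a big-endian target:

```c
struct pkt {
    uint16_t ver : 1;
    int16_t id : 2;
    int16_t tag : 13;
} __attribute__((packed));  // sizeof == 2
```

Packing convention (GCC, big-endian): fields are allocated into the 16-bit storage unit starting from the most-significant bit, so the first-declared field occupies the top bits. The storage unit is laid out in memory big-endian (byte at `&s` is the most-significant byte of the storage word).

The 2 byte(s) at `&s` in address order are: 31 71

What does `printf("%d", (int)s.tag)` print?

-3727

[0]=0x31 [1]=0x71 (big-endian) → word 0x3171
ver:1 @ bit 15 → (0x3171>>15)&0x1 = 0x0
id:2 @ bit 13 → (0x3171>>13)&0x3 = 0x1
tag:13 @ bit 0 → (0x3171>>0)&0x1fff = 0x1171  ←
tag signed 13b, MSB=1: 4465 - 8192 = -3727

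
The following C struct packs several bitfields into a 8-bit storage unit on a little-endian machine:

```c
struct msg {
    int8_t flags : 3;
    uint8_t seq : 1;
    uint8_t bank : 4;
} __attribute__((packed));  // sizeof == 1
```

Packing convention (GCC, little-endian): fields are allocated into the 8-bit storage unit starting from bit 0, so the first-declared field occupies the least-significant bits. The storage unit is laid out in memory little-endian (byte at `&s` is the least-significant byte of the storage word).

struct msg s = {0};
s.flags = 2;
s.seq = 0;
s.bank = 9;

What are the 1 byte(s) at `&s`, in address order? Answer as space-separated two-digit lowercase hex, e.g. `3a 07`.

92

flags (3b) val=2 bits=0x2 at bit 0: 0x02
seq (1b) val=0 bits=0x0 at bit 3: 0x02
bank (4b) val=9 bits=0x9 at bit 4: 0x92
word = 0x92 → little-endian bytes:
  [0]=0x92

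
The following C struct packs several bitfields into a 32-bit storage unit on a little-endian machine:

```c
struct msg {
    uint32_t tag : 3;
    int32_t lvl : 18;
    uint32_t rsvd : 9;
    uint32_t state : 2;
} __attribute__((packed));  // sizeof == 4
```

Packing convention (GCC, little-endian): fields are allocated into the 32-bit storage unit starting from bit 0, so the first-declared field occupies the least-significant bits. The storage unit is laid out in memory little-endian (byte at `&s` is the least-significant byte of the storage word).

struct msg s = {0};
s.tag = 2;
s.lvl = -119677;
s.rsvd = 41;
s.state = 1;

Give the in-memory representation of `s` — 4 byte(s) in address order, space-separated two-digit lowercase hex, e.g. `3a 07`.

tag (3b) val=2 bits=0x2 at bit 0: 0x00000002
lvl (18b) val=-119677 bits=0x22c83 at bit 3: 0x0011641a
rsvd (9b) val=41 bits=0x29 at bit 21: 0x0531641a
state (2b) val=1 bits=0x1 at bit 30: 0x4531641a
word = 0x4531641a → little-endian bytes:
  [0]=0x1a  [1]=0x64  [2]=0x31  [3]=0x45

1a 64 31 45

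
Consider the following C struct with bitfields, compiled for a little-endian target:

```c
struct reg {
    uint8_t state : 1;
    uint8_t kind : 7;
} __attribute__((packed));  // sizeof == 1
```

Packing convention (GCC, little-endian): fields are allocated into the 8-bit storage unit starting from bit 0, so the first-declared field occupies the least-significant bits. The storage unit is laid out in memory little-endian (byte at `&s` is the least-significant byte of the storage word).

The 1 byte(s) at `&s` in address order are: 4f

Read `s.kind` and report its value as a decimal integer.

[0]=0x4f (little-endian) → word 0x4f
state [0+:1] = (word>>0) & 0x1 = 1
kind [1+:7] = (word>>1) & 0x7f = 39  ←

39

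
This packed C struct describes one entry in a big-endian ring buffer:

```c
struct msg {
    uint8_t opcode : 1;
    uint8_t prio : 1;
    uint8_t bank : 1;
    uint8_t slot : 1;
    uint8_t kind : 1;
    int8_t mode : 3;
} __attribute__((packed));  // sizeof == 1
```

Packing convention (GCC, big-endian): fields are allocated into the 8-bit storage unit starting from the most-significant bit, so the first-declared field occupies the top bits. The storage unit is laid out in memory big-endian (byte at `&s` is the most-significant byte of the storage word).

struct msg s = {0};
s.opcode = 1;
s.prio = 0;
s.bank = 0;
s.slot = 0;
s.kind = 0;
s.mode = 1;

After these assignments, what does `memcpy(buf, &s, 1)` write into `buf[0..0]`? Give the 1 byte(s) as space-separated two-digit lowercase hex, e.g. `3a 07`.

[7+:1] opcode=1 & 0x1 = 0x1; word=0x80
[6+:1] prio=0 & 0x1 = 0x0; word=0x80
[5+:1] bank=0 & 0x1 = 0x0; word=0x80
[4+:1] slot=0 & 0x1 = 0x0; word=0x80
[3+:1] kind=0 & 0x1 = 0x0; word=0x80
[0+:3] mode=1 & 0x7 = 0x1; word=0x81
word = 0x81 → big-endian bytes:
  [0]=0x81

81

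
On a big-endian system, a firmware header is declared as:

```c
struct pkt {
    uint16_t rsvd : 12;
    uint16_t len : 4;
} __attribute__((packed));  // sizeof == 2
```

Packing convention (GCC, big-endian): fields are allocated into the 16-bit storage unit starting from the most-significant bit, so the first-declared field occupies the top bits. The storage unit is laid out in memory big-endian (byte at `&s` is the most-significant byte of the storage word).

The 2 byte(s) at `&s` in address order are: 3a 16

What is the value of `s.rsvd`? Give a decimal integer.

929

[0]=0x3a [1]=0x16 (big-endian) → word 0x3a16
rsvd:12 @ bit 4 → (0x3a16>>4)&0xfff = 0x3a1  ←
len:4 @ bit 0 → (0x3a16>>0)&0xf = 0x6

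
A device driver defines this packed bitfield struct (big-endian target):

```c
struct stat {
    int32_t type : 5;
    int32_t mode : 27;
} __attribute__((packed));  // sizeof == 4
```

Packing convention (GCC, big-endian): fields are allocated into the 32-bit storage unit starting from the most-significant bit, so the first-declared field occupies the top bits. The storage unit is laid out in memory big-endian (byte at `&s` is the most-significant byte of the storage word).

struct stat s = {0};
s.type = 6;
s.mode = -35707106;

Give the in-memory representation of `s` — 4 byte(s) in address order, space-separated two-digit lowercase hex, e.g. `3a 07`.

type:5 = 6 → 0x6 << 27 → word 0x30000000
mode:27 = -35707106 → 0x5df271e << 0 → word 0x35df271e
word = 0x35df271e → big-endian bytes:
  [0]=0x35  [1]=0xdf  [2]=0x27  [3]=0x1e

35 df 27 1e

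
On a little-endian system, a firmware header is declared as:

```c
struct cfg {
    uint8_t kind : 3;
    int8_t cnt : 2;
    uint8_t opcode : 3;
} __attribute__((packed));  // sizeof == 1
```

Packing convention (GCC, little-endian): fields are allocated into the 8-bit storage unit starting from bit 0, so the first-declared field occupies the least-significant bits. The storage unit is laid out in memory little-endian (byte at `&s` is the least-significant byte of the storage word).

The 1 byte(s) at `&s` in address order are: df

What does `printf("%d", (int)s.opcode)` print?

6

[0]=0xdf (little-endian) → word 0xdf
kind:3 @ bit 0 → (0xdf>>0)&0x7 = 0x7
cnt:2 @ bit 3 → (0xdf>>3)&0x3 = 0x3
opcode:3 @ bit 5 → (0xdf>>5)&0x7 = 0x6  ←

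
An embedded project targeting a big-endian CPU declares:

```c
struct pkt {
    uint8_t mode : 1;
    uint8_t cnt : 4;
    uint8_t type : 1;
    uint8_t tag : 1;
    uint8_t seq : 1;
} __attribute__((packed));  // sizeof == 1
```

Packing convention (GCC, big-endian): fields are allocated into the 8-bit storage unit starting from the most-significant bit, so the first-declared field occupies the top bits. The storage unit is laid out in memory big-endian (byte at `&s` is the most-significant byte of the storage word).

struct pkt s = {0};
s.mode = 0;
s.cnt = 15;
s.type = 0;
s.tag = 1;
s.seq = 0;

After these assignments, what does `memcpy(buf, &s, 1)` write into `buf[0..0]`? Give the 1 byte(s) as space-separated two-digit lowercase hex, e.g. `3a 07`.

mode:1 = 0 → 0x0 << 7 → word 0x00
cnt:4 = 15 → 0xf << 3 → word 0x78
type:1 = 0 → 0x0 << 2 → word 0x78
tag:1 = 1 → 0x1 << 1 → word 0x7a
seq:1 = 0 → 0x0 << 0 → word 0x7a
word = 0x7a → big-endian bytes:
  [0]=0x7a

7a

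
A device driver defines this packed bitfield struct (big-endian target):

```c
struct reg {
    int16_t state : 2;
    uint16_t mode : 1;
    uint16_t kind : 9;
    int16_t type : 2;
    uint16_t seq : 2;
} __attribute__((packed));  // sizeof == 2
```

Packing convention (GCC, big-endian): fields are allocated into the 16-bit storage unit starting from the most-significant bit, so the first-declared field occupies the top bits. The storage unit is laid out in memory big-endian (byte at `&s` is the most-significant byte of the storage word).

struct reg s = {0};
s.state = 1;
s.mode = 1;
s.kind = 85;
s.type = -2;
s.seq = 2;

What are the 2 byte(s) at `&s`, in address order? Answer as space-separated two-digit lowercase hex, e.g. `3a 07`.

65 5a

[14+:2] state=1 & 0x3 = 0x1; word=0x4000
[13+:1] mode=1 & 0x1 = 0x1; word=0x6000
[4+:9] kind=85 & 0x1ff = 0x55; word=0x6550
[2+:2] type=-2 & 0x3 = 0x2; word=0x6558
[0+:2] seq=2 & 0x3 = 0x2; word=0x655a
word = 0x655a → big-endian bytes:
  [0]=0x65  [1]=0x5a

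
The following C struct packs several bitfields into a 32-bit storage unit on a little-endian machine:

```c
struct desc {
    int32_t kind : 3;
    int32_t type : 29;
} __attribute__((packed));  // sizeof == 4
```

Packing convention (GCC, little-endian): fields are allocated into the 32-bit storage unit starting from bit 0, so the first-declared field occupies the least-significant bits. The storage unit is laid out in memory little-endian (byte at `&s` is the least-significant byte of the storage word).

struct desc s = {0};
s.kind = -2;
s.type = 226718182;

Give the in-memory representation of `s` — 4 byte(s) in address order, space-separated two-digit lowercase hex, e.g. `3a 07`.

[0+:3] kind=-2 & 0x7 = 0x6; word=0x00000006
[3+:29] type=226718182 & 0x1fffffff = 0xd8371e6; word=0x6c1b8f36
word = 0x6c1b8f36 → little-endian bytes:
  [0]=0x36  [1]=0x8f  [2]=0x1b  [3]=0x6c

36 8f 1b 6c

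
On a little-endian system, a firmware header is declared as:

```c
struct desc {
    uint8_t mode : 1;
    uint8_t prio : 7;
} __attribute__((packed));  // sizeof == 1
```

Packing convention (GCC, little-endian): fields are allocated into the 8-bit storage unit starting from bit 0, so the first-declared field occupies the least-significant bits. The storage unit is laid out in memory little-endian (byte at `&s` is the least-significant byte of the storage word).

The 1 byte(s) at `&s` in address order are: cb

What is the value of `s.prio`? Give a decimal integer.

[0]=0xcb (little-endian) → word 0xcb
mode [0+:1] = (word>>0) & 0x1 = 1
prio [1+:7] = (word>>1) & 0x7f = 101  ←

101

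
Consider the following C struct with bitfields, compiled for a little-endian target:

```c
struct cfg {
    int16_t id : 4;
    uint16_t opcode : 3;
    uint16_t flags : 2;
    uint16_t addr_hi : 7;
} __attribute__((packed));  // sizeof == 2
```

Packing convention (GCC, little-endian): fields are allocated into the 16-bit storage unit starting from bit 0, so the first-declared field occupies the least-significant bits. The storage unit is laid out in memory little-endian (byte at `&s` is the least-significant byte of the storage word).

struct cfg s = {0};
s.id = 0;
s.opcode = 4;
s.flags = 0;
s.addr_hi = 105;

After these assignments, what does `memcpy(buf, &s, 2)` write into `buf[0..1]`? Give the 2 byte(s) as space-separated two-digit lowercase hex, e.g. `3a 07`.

id (4b) val=0 bits=0x0 at bit 0: 0x0000
opcode (3b) val=4 bits=0x4 at bit 4: 0x0040
flags (2b) val=0 bits=0x0 at bit 7: 0x0040
addr_hi (7b) val=105 bits=0x69 at bit 9: 0xd240
word = 0xd240 → little-endian bytes:
  [0]=0x40  [1]=0xd2

40 d2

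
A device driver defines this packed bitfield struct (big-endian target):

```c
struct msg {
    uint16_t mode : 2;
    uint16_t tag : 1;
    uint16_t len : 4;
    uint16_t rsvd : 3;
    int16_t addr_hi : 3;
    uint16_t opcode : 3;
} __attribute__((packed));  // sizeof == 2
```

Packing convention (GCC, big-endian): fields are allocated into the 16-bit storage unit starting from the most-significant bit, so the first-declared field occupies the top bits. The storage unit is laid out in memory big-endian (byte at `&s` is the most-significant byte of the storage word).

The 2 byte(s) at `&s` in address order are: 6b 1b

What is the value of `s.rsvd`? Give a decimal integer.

[0]=0x6b [1]=0x1b (big-endian) → word 0x6b1b
mode [14+:2] = (word>>14) & 0x3 = 1
tag [13+:1] = (word>>13) & 0x1 = 1
len [9+:4] = (word>>9) & 0xf = 5
rsvd [6+:3] = (word>>6) & 0x7 = 4  ←
addr_hi [3+:3] = (word>>3) & 0x7 = 3
opcode [0+:3] = (word>>0) & 0x7 = 3

4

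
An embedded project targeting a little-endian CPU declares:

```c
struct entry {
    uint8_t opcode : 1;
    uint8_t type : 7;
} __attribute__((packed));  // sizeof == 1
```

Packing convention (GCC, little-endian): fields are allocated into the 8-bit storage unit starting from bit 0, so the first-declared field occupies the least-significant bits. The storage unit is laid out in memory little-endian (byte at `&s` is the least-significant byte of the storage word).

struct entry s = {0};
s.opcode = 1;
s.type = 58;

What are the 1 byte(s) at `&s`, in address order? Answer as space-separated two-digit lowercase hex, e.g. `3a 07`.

75

opcode (1b) val=1 bits=0x1 at bit 0: 0x01
type (7b) val=58 bits=0x3a at bit 1: 0x75
word = 0x75 → little-endian bytes:
  [0]=0x75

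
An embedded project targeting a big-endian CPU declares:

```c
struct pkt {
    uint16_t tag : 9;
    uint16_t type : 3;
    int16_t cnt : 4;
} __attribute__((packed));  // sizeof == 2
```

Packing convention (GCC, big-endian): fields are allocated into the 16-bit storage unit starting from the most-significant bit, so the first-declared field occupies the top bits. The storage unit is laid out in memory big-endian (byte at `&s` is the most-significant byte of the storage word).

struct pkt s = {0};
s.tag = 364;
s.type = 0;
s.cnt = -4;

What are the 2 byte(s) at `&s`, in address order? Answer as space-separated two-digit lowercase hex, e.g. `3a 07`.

[7+:9] tag=364 & 0x1ff = 0x16c; word=0xb600
[4+:3] type=0 & 0x7 = 0x0; word=0xb600
[0+:4] cnt=-4 & 0xf = 0xc; word=0xb60c
word = 0xb60c → big-endian bytes:
  [0]=0xb6  [1]=0x0c

b6 0c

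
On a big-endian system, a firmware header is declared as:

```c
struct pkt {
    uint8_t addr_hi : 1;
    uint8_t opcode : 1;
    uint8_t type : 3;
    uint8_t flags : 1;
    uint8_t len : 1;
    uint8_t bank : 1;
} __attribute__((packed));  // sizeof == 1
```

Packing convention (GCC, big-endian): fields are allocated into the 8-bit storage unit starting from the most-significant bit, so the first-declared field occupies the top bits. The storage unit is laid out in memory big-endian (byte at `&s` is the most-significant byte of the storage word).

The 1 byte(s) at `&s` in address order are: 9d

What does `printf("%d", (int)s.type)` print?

3

[0]=0x9d (big-endian) → word 0x9d
addr_hi:1 @ bit 7 → (0x9d>>7)&0x1 = 0x1
opcode:1 @ bit 6 → (0x9d>>6)&0x1 = 0x0
type:3 @ bit 3 → (0x9d>>3)&0x7 = 0x3  ←
flags:1 @ bit 2 → (0x9d>>2)&0x1 = 0x1
len:1 @ bit 1 → (0x9d>>1)&0x1 = 0x0
bank:1 @ bit 0 → (0x9d>>0)&0x1 = 0x1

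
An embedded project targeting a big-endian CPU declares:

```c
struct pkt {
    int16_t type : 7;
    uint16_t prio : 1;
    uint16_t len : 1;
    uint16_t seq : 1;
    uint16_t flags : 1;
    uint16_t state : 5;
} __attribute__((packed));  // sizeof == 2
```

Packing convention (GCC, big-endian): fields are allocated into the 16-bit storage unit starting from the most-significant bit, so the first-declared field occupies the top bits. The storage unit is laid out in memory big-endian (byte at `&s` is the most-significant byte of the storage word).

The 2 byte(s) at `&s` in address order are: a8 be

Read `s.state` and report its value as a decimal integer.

[0]=0xa8 [1]=0xbe (big-endian) → word 0xa8be
type:7 @ bit 9 → (0xa8be>>9)&0x7f = 0x54
prio:1 @ bit 8 → (0xa8be>>8)&0x1 = 0x0
len:1 @ bit 7 → (0xa8be>>7)&0x1 = 0x1
seq:1 @ bit 6 → (0xa8be>>6)&0x1 = 0x0
flags:1 @ bit 5 → (0xa8be>>5)&0x1 = 0x1
state:5 @ bit 0 → (0xa8be>>0)&0x1f = 0x1e  ←

30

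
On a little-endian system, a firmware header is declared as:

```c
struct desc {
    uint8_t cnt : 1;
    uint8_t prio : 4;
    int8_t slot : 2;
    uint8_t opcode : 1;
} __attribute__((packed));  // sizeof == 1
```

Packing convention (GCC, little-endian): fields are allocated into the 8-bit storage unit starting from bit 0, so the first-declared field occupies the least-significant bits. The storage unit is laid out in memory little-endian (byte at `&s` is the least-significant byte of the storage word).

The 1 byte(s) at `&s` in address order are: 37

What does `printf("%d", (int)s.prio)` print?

11

[0]=0x37 (little-endian) → word 0x37
cnt:1 @ bit 0 → (0x37>>0)&0x1 = 0x1
prio:4 @ bit 1 → (0x37>>1)&0xf = 0xb  ←
slot:2 @ bit 5 → (0x37>>5)&0x3 = 0x1
opcode:1 @ bit 7 → (0x37>>7)&0x1 = 0x0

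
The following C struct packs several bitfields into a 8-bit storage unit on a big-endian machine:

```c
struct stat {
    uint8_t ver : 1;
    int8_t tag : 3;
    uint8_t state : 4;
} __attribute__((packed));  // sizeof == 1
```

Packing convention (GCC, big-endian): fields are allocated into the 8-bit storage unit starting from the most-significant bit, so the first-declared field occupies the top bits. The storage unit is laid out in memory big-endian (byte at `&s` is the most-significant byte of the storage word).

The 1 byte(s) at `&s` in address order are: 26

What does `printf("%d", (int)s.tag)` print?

2

[0]=0x26 (big-endian) → word 0x26
ver [7+:1] = (word>>7) & 0x1 = 0
tag [4+:3] = (word>>4) & 0x7 = 2  ←
state [0+:4] = (word>>0) & 0xf = 6
tag signed 3b, MSB=0: value = 2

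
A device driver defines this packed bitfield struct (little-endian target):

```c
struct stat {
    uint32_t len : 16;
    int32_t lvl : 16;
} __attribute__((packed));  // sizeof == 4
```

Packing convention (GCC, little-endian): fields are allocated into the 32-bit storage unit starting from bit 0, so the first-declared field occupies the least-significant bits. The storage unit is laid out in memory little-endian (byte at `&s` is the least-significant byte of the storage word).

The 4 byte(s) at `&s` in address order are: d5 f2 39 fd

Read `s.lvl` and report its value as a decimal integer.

[0]=0xd5 [1]=0xf2 [2]=0x39 [3]=0xfd (little-endian) → word 0xfd39f2d5
len [0+:16] = (word>>0) & 0xffff = 62165
lvl [16+:16] = (word>>16) & 0xffff = 64825  ←
lvl signed 16b, MSB=1: 64825 - 65536 = -711

-711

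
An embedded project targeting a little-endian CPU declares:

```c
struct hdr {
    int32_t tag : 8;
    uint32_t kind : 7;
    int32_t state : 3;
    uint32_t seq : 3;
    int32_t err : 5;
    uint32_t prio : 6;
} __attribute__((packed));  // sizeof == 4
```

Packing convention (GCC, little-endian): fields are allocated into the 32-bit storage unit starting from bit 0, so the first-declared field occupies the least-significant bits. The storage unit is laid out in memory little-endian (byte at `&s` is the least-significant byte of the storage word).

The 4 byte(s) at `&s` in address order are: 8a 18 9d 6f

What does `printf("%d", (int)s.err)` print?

-4

[0]=0x8a [1]=0x18 [2]=0x9d [3]=0x6f (little-endian) → word 0x6f9d188a
tag:8 @ bit 0 → (0x6f9d188a>>0)&0xff = 0x8a
kind:7 @ bit 8 → (0x6f9d188a>>8)&0x7f = 0x18
state:3 @ bit 15 → (0x6f9d188a>>15)&0x7 = 0x2
seq:3 @ bit 18 → (0x6f9d188a>>18)&0x7 = 0x7
err:5 @ bit 21 → (0x6f9d188a>>21)&0x1f = 0x1c  ←
prio:6 @ bit 26 → (0x6f9d188a>>26)&0x3f = 0x1b
err signed 5b, MSB=1: 28 - 32 = -4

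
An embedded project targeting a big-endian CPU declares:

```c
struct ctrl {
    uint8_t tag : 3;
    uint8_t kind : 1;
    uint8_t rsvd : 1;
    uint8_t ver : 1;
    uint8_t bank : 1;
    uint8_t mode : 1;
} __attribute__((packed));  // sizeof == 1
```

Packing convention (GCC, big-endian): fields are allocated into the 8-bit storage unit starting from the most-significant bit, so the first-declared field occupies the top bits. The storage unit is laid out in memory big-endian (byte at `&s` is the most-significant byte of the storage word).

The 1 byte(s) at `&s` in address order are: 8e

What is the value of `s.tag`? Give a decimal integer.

4

[0]=0x8e (big-endian) → word 0x8e
tag:3 @ bit 5 → (0x8e>>5)&0x7 = 0x4  ←
kind:1 @ bit 4 → (0x8e>>4)&0x1 = 0x0
rsvd:1 @ bit 3 → (0x8e>>3)&0x1 = 0x1
ver:1 @ bit 2 → (0x8e>>2)&0x1 = 0x1
bank:1 @ bit 1 → (0x8e>>1)&0x1 = 0x1
mode:1 @ bit 0 → (0x8e>>0)&0x1 = 0x0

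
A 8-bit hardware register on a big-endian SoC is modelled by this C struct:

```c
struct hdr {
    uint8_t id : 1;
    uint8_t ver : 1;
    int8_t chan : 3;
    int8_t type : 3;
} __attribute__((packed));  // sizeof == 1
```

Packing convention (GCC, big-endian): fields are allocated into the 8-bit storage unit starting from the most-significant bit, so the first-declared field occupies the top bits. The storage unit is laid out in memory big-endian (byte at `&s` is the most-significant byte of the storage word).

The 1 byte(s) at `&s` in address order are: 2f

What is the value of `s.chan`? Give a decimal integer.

[0]=0x2f (big-endian) → word 0x2f
id:1 @ bit 7 → (0x2f>>7)&0x1 = 0x0
ver:1 @ bit 6 → (0x2f>>6)&0x1 = 0x0
chan:3 @ bit 3 → (0x2f>>3)&0x7 = 0x5  ←
type:3 @ bit 0 → (0x2f>>0)&0x7 = 0x7
chan signed 3b, MSB=1: 5 - 8 = -3

-3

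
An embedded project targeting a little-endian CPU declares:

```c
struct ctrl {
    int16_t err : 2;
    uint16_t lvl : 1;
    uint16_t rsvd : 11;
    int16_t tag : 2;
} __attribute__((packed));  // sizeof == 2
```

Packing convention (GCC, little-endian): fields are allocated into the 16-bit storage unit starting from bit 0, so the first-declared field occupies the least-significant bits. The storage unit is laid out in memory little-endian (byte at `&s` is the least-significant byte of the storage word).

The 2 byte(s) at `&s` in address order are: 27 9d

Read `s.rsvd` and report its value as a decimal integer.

[0]=0x27 [1]=0x9d (little-endian) → word 0x9d27
err:2 @ bit 0 → (0x9d27>>0)&0x3 = 0x3
lvl:1 @ bit 2 → (0x9d27>>2)&0x1 = 0x1
rsvd:11 @ bit 3 → (0x9d27>>3)&0x7ff = 0x3a4  ←
tag:2 @ bit 14 → (0x9d27>>14)&0x3 = 0x2

932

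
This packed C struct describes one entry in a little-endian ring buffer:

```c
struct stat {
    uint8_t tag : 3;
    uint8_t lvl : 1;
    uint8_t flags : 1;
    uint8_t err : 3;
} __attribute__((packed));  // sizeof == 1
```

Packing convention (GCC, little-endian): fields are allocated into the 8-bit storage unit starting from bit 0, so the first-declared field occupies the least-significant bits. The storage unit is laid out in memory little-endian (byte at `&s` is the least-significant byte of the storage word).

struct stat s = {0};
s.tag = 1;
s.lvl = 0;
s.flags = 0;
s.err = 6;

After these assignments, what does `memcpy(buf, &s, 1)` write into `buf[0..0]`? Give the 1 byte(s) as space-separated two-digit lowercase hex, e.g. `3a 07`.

tag:3 = 1 → 0x1 << 0 → word 0x01
lvl:1 = 0 → 0x0 << 3 → word 0x01
flags:1 = 0 → 0x0 << 4 → word 0x01
err:3 = 6 → 0x6 << 5 → word 0xc1
word = 0xc1 → little-endian bytes:
  [0]=0xc1

c1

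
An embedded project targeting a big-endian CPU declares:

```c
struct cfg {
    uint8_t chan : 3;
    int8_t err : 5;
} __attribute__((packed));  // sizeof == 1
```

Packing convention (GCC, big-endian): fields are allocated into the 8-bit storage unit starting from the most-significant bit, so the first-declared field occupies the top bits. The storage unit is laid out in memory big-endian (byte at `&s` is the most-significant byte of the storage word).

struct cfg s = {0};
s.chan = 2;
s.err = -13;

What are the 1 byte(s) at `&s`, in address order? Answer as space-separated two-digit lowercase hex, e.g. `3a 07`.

53

[5+:3] chan=2 & 0x7 = 0x2; word=0x40
[0+:5] err=-13 & 0x1f = 0x13; word=0x53
word = 0x53 → big-endian bytes:
  [0]=0x53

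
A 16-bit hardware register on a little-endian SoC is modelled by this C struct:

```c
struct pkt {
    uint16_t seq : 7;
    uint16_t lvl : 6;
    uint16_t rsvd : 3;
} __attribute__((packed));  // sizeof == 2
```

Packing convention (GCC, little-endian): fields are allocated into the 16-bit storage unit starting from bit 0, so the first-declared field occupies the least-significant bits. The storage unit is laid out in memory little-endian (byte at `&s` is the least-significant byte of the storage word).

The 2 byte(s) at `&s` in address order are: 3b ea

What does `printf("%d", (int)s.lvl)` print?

20

[0]=0x3b [1]=0xea (little-endian) → word 0xea3b
seq [0+:7] = (word>>0) & 0x7f = 59
lvl [7+:6] = (word>>7) & 0x3f = 20  ←
rsvd [13+:3] = (word>>13) & 0x7 = 7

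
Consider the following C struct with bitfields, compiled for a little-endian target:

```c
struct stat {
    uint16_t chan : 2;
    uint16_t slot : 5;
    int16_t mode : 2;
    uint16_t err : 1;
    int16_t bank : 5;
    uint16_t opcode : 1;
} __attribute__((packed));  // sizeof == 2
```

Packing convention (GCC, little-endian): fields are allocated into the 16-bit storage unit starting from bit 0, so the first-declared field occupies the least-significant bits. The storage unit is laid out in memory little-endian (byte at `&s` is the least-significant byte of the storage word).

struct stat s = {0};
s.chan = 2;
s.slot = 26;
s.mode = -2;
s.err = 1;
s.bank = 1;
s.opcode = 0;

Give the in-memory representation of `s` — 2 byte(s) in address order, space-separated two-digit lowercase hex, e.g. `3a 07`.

6a 07

chan (2b) val=2 bits=0x2 at bit 0: 0x0002
slot (5b) val=26 bits=0x1a at bit 2: 0x006a
mode (2b) val=-2 bits=0x2 at bit 7: 0x016a
err (1b) val=1 bits=0x1 at bit 9: 0x036a
bank (5b) val=1 bits=0x1 at bit 10: 0x076a
opcode (1b) val=0 bits=0x0 at bit 15: 0x076a
word = 0x076a → little-endian bytes:
  [0]=0x6a  [1]=0x07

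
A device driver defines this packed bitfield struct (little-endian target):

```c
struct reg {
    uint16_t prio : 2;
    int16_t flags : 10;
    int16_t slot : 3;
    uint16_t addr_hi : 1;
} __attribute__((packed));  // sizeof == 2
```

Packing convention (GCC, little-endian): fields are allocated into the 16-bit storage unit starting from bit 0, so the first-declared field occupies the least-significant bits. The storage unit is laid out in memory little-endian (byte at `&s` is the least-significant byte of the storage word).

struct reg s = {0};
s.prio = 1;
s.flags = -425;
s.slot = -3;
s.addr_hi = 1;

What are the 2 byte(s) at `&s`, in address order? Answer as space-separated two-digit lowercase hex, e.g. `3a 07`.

prio (2b) val=1 bits=0x1 at bit 0: 0x0001
flags (10b) val=-425 bits=0x257 at bit 2: 0x095d
slot (3b) val=-3 bits=0x5 at bit 12: 0x595d
addr_hi (1b) val=1 bits=0x1 at bit 15: 0xd95d
word = 0xd95d → little-endian bytes:
  [0]=0x5d  [1]=0xd9

5d d9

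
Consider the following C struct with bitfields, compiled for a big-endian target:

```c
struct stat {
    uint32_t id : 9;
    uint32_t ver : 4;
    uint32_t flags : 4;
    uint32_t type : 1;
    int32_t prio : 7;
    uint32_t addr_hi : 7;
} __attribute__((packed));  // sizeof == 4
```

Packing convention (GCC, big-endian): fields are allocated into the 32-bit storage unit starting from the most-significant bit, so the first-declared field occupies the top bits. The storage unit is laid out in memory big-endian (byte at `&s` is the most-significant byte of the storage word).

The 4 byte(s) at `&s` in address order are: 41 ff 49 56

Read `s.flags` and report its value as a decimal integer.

14

[0]=0x41 [1]=0xff [2]=0x49 [3]=0x56 (big-endian) → word 0x41ff4956
id:9 @ bit 23 → (0x41ff4956>>23)&0x1ff = 0x83
ver:4 @ bit 19 → (0x41ff4956>>19)&0xf = 0xf
flags:4 @ bit 15 → (0x41ff4956>>15)&0xf = 0xe  ←
type:1 @ bit 14 → (0x41ff4956>>14)&0x1 = 0x1
prio:7 @ bit 7 → (0x41ff4956>>7)&0x7f = 0x12
addr_hi:7 @ bit 0 → (0x41ff4956>>0)&0x7f = 0x56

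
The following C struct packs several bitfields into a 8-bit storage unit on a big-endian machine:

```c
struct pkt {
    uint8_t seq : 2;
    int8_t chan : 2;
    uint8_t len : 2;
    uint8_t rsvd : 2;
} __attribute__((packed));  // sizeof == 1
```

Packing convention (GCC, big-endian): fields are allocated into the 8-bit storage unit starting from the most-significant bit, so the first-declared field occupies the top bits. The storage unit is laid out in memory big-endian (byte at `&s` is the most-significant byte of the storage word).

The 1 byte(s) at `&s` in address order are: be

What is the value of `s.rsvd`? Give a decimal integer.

[0]=0xbe (big-endian) → word 0xbe
seq:2 @ bit 6 → (0xbe>>6)&0x3 = 0x2
chan:2 @ bit 4 → (0xbe>>4)&0x3 = 0x3
len:2 @ bit 2 → (0xbe>>2)&0x3 = 0x3
rsvd:2 @ bit 0 → (0xbe>>0)&0x3 = 0x2  ←

2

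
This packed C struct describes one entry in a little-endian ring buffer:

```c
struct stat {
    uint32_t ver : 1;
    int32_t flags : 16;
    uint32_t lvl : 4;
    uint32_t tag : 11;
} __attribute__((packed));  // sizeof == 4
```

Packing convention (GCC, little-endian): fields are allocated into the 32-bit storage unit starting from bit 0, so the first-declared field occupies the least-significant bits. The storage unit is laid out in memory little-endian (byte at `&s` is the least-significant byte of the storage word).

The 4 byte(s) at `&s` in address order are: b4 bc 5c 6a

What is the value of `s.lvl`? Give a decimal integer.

14

[0]=0xb4 [1]=0xbc [2]=0x5c [3]=0x6a (little-endian) → word 0x6a5cbcb4
ver:1 @ bit 0 → (0x6a5cbcb4>>0)&0x1 = 0x0
flags:16 @ bit 1 → (0x6a5cbcb4>>1)&0xffff = 0x5e5a
lvl:4 @ bit 17 → (0x6a5cbcb4>>17)&0xf = 0xe  ←
tag:11 @ bit 21 → (0x6a5cbcb4>>21)&0x7ff = 0x352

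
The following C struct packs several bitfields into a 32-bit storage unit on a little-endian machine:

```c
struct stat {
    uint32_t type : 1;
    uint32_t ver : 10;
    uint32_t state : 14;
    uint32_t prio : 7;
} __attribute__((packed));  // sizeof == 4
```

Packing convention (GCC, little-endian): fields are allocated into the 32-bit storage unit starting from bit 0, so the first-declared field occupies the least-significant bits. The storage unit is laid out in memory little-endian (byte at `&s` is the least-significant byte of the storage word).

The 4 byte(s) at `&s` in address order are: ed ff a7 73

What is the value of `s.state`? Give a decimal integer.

[0]=0xed [1]=0xff [2]=0xa7 [3]=0x73 (little-endian) → word 0x73a7ffed
type [0+:1] = (word>>0) & 0x1 = 1
ver [1+:10] = (word>>1) & 0x3ff = 1014
state [11+:14] = (word>>11) & 0x3fff = 13567  ←
prio [25+:7] = (word>>25) & 0x7f = 57

13567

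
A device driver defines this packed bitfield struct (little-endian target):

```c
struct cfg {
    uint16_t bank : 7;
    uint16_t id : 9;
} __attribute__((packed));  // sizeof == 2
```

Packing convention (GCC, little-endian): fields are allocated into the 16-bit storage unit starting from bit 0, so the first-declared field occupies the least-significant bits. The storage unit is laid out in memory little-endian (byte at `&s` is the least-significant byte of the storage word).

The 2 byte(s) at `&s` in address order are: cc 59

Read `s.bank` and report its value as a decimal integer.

[0]=0xcc [1]=0x59 (little-endian) → word 0x59cc
bank [0+:7] = (word>>0) & 0x7f = 76  ←
id [7+:9] = (word>>7) & 0x1ff = 179

76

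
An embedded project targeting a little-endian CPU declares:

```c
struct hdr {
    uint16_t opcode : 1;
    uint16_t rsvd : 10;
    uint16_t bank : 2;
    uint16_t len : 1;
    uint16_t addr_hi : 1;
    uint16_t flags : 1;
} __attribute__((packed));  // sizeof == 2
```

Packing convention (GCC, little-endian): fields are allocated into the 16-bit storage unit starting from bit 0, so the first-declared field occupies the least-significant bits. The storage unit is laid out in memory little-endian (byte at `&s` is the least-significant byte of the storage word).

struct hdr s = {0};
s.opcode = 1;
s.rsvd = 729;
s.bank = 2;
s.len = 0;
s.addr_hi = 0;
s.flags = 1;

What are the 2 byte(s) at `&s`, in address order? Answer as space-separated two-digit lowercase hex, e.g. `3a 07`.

opcode (1b) val=1 bits=0x1 at bit 0: 0x0001
rsvd (10b) val=729 bits=0x2d9 at bit 1: 0x05b3
bank (2b) val=2 bits=0x2 at bit 11: 0x15b3
len (1b) val=0 bits=0x0 at bit 13: 0x15b3
addr_hi (1b) val=0 bits=0x0 at bit 14: 0x15b3
flags (1b) val=1 bits=0x1 at bit 15: 0x95b3
word = 0x95b3 → little-endian bytes:
  [0]=0xb3  [1]=0x95

b3 95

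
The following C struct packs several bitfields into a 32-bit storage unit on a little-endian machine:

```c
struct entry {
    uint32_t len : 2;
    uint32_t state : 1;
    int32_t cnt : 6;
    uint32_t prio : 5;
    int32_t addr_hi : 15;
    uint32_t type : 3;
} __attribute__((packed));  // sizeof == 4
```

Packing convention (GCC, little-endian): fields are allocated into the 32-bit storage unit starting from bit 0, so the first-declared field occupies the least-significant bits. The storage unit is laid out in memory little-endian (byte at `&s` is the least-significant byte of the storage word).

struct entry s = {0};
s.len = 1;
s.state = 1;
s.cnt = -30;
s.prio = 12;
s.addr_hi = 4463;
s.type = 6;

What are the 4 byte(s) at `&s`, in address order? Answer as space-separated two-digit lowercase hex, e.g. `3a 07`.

len (2b) val=1 bits=0x1 at bit 0: 0x00000001
state (1b) val=1 bits=0x1 at bit 2: 0x00000005
cnt (6b) val=-30 bits=0x22 at bit 3: 0x00000115
prio (5b) val=12 bits=0xc at bit 9: 0x00001915
addr_hi (15b) val=4463 bits=0x116f at bit 14: 0x045bd915
type (3b) val=6 bits=0x6 at bit 29: 0xc45bd915
word = 0xc45bd915 → little-endian bytes:
  [0]=0x15  [1]=0xd9  [2]=0x5b  [3]=0xc4

15 d9 5b c4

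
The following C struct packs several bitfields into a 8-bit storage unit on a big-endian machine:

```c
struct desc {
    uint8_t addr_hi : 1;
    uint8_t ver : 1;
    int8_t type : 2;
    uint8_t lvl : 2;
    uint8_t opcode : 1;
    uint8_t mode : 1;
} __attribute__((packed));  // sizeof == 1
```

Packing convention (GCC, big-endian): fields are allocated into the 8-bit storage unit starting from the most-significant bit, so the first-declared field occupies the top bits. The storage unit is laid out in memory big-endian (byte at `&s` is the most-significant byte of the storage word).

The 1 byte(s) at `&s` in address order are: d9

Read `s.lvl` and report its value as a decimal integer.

2

[0]=0xd9 (big-endian) → word 0xd9
addr_hi [7+:1] = (word>>7) & 0x1 = 1
ver [6+:1] = (word>>6) & 0x1 = 1
type [4+:2] = (word>>4) & 0x3 = 1
lvl [2+:2] = (word>>2) & 0x3 = 2  ←
opcode [1+:1] = (word>>1) & 0x1 = 0
mode [0+:1] = (word>>0) & 0x1 = 1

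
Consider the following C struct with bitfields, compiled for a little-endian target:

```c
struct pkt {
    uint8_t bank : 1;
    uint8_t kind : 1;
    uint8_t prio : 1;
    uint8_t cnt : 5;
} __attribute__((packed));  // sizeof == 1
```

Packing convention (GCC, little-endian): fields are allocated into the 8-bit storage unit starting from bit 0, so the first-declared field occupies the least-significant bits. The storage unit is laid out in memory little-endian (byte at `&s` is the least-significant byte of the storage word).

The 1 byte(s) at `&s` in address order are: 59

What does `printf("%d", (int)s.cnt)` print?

11

[0]=0x59 (little-endian) → word 0x59
bank:1 @ bit 0 → (0x59>>0)&0x1 = 0x1
kind:1 @ bit 1 → (0x59>>1)&0x1 = 0x0
prio:1 @ bit 2 → (0x59>>2)&0x1 = 0x0
cnt:5 @ bit 3 → (0x59>>3)&0x1f = 0xb  ←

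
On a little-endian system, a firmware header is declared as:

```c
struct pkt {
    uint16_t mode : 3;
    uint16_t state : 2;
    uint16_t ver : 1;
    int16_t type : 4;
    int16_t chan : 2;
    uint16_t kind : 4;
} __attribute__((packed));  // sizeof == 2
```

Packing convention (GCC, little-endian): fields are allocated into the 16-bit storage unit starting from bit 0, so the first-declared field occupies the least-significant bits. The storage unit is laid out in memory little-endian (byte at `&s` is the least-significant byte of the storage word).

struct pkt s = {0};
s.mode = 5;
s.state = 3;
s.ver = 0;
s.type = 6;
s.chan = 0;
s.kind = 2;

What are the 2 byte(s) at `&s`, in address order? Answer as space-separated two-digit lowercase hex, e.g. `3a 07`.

9d 21

[0+:3] mode=5 & 0x7 = 0x5; word=0x0005
[3+:2] state=3 & 0x3 = 0x3; word=0x001d
[5+:1] ver=0 & 0x1 = 0x0; word=0x001d
[6+:4] type=6 & 0xf = 0x6; word=0x019d
[10+:2] chan=0 & 0x3 = 0x0; word=0x019d
[12+:4] kind=2 & 0xf = 0x2; word=0x219d
word = 0x219d → little-endian bytes:
  [0]=0x9d  [1]=0x21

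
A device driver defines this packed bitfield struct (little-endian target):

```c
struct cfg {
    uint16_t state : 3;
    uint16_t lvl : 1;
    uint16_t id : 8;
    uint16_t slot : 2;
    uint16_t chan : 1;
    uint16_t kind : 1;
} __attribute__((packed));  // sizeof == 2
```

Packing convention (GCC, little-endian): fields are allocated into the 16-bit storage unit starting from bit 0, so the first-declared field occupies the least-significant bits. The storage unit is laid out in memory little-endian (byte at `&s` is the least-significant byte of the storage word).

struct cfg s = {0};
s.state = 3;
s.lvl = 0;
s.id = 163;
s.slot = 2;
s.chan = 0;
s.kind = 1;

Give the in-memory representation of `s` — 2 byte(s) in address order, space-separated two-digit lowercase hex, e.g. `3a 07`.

33 aa

[0+:3] state=3 & 0x7 = 0x3; word=0x0003
[3+:1] lvl=0 & 0x1 = 0x0; word=0x0003
[4+:8] id=163 & 0xff = 0xa3; word=0x0a33
[12+:2] slot=2 & 0x3 = 0x2; word=0x2a33
[14+:1] chan=0 & 0x1 = 0x0; word=0x2a33
[15+:1] kind=1 & 0x1 = 0x1; word=0xaa33
word = 0xaa33 → little-endian bytes:
  [0]=0x33  [1]=0xaa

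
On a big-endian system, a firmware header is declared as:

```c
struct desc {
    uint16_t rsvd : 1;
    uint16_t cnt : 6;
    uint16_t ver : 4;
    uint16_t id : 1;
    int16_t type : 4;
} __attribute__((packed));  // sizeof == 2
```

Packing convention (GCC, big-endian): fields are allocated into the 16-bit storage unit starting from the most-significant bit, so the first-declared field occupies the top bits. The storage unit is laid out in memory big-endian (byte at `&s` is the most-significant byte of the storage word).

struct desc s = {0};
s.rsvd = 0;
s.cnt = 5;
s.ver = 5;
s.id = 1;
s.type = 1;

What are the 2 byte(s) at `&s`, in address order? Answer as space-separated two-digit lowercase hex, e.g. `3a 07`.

0a b1

rsvd (1b) val=0 bits=0x0 at bit 15: 0x0000
cnt (6b) val=5 bits=0x5 at bit 9: 0x0a00
ver (4b) val=5 bits=0x5 at bit 5: 0x0aa0
id (1b) val=1 bits=0x1 at bit 4: 0x0ab0
type (4b) val=1 bits=0x1 at bit 0: 0x0ab1
word = 0x0ab1 → big-endian bytes:
  [0]=0x0a  [1]=0xb1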